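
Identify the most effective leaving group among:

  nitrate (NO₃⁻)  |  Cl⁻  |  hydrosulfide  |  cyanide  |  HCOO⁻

Cl⁻

The more stable X⁻ (or X) is on its own — i.e. the weaker a base it is — the better a leaving group it makes.
Cl⁻: pKₐ(HCl) ≈ -7
nitrate (NO₃⁻): pKₐ(HNO₃) ≈ -1.3
HCOO⁻: pKₐ(HCOOH) ≈ 3.8
hydrosulfide: pKₐ(H₂S) ≈ 7
cyanide: pKₐ(HCN) ≈ 9.2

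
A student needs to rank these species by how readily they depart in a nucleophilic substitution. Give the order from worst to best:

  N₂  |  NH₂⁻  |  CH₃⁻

CH₃⁻ < NH₂⁻ < N₂

Rank by basicity of the departing species: weakest base leaves most easily.
N₂: no meaningful conjugate acid; N₂ departs as an exceptionally stable neutral molecule
NH₂⁻: pKₐ(NH₃) ≈ 38
CH₃⁻: pKₐ(CH₄) ≈ 48
Reversing gives the worst-to-best order requested.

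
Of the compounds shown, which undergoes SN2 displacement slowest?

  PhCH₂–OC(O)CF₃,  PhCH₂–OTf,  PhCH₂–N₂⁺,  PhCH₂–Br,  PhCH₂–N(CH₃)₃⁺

Identical carbon frameworks mean the comparison reduces to leaving-group quality.
The more stable X⁻ (or X) is on its own — i.e. the weaker a base it is — the better a leaving group it makes.
PhCH₂–N₂⁺ loses N₂: no meaningful conjugate acid; N₂ departs as an exceptionally stable neutral molecule
PhCH₂–OTf loses OTf⁻: pKₐ(CF₃SO₃H (triflic acid)) ≈ -14
PhCH₂–Br loses Br⁻: pKₐ(HBr) ≈ -9
PhCH₂–OC(O)CF₃ loses CF₃COO⁻: pKₐ(CF₃COOH) ≈ 0.2
PhCH₂–N(CH₃)₃⁺ loses NR'₃: pKₐ(R'₃NH⁺) ≈ 10.7

PhCH₂–N(CH₃)₃⁺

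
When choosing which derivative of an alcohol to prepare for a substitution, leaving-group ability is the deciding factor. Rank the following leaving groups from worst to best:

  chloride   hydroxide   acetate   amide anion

A good leaving group is a weak base: the lower the pKₐ of its conjugate acid, the more readily it departs.
chloride: pKₐ(HCl) ≈ -7 — moderately weak base
acetate: pKₐ(CH₃COOH) ≈ 4.8 — resonance-stabilised but still a weak base
hydroxide: pKₐ(H₂O) ≈ 15.7 — strong base; essentially never leaves without prior activation
amide anion: pKₐ(NH₃) ≈ 38
Reversing gives the worst-to-best order requested.

amide anion < hydroxide < acetate < chloride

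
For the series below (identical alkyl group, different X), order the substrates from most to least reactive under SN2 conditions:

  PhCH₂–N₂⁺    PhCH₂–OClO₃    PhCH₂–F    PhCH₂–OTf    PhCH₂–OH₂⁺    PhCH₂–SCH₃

PhCH₂–N₂⁺ > PhCH₂–OTf > PhCH₂–OClO₃ > PhCH₂–OH₂⁺ > PhCH₂–F > PhCH₂–SCH₃

Identical carbon frameworks mean the comparison reduces to leaving-group quality.
Leaving-group ability tracks the stability of the departed species; conjugate-acid pKₐ is the usual yardstick (lower pKₐ → better LG).
PhCH₂–N₂⁺ loses N₂: no meaningful conjugate acid; N₂ departs as an exceptionally stable neutral molecule
PhCH₂–OTf loses OTf⁻: pKₐ(CF₃SO₃H (triflic acid)) ≈ -14
PhCH₂–OClO₃ loses ClO₄⁻: pKₐ(HClO₄) ≈ -10
PhCH₂–OH₂⁺ loses H₂O: pKₐ(H₃O⁺) ≈ -1.7
PhCH₂–F loses F⁻: pKₐ(HF) ≈ 3.2
PhCH₂–SCH₃ loses RS⁻: pKₐ(RSH (a thiol)) ≈ 10.5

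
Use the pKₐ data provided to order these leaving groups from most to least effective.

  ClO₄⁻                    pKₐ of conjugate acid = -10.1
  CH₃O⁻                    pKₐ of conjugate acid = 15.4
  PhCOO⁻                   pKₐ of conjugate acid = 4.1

ClO₄⁻ > PhCOO⁻ > CH₃O⁻

Lower conjugate-acid pKₐ ⇒ weaker base ⇒ better leaving group.
Sorting by the given values: ClO₄⁻ (-10.1), PhCOO⁻ (4.1), CH₃O⁻ (15.4).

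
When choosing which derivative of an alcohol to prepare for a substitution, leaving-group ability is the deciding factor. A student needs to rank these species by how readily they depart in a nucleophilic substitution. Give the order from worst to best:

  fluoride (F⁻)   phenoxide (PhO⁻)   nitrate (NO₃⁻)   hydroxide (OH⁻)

Rank by basicity of the departing species: weakest base leaves most easily.
nitrate (NO₃⁻): pKₐ(HNO₃) ≈ -1.3 — resonance-delocalised over three oxygens
fluoride (F⁻): pKₐ(HF) ≈ 3.2 — small and strongly basic; the poor halide leaving group
phenoxide (PhO⁻): pKₐ(C₆H₅OH (phenol)) ≈ 10
hydroxide (OH⁻): pKₐ(H₂O) ≈ 15.7 — strong base; essentially never leaves without prior activation
The question asks for worst first, so the sequence is read in increasing leaving-group ability.

hydroxide (OH⁻) < phenoxide (PhO⁻) < fluoride (F⁻) < nitrate (NO₃⁻)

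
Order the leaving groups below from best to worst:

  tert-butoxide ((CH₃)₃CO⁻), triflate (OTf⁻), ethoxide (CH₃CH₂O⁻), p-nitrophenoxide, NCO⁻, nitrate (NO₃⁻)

triflate (OTf⁻): pKₐ(CF₃SO₃H (triflic acid)) ≈ -14
nitrate (NO₃⁻): pKₐ(HNO₃) ≈ -1.3
NCO⁻: pKₐ(HOCN) ≈ 3.5
p-nitrophenoxide: pKₐ(p-nitrophenol) ≈ 7.2
ethoxide (CH₃CH₂O⁻): pKₐ(CH₃CH₂OH) ≈ 16
tert-butoxide ((CH₃)₃CO⁻): pKₐ(t-BuOH) ≈ 18

triflate (OTf⁻) > nitrate (NO₃⁻) > NCO⁻ > p-nitrophenoxide > ethoxide (CH₃CH₂O⁻) > tert-butoxide ((CH₃)₃CO⁻)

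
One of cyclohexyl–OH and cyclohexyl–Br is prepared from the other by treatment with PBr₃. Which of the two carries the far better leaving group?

From cyclohexyl–OH the departing group would be OH⁻ (pKₐ(H₂O) ≈ 15.7). Strong base; essentially never leaves without prior activation.
From cyclohexyl–Br the leaving group is Br⁻ (pKₐ(HBr) ≈ -9). Weak base; good leaving group.
Treatment with PBr₃ works by replacing the hydroxyl with bromide, making cyclohexyl–Br enormously more reactive.

cyclohexyl–Br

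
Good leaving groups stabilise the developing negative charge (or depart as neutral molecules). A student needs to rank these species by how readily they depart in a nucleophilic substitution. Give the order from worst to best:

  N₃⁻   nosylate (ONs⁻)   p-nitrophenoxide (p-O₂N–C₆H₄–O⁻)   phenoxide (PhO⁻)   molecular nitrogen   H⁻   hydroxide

molecular nitrogen: no meaningful conjugate acid; N₂ departs as an exceptionally stable neutral molecule
nosylate (ONs⁻): pKₐ(p-O₂NC₆H₄SO₃H) ≈ -3.5 — p-nitro group further stabilises the sulfonate
N₃⁻: pKₐ(HN₃) ≈ 4.7 — linear, resonance-stabilised
p-nitrophenoxide (p-O₂N–C₆H₄–O⁻): pKₐ(p-nitrophenol) ≈ 7.2 — nitro group delocalises the charge; the classic chromogenic LG
phenoxide (PhO⁻): pKₐ(C₆H₅OH (phenol)) ≈ 10 — resonance into the ring helps, but still a poor LG
hydroxide: pKₐ(H₂O) ≈ 15.7 — strong base; essentially never leaves without prior activation
H⁻: pKₐ(H₂) ≈ 36 — extremely strong base; leaves only in special hydride-transfer contexts
Listed from poorest to best leaving group as asked.

H⁻ < hydroxide < phenoxide (PhO⁻) < p-nitrophenoxide (p-O₂N–C₆H₄–O⁻) < N₃⁻ < nosylate (ONs⁻) < molecular nitrogen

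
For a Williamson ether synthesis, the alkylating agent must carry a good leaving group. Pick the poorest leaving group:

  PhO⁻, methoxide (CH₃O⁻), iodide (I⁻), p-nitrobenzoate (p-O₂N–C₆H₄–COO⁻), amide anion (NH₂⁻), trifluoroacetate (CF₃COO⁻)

amide anion (NH₂⁻)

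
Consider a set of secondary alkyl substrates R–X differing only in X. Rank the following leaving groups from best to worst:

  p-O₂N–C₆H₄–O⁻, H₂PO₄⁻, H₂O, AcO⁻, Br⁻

Br⁻ > H₂O > H₂PO₄⁻ > AcO⁻ > p-O₂N–C₆H₄–O⁻

The more stable X⁻ (or X) is on its own — i.e. the weaker a base it is — the better a leaving group it makes.
Br⁻: pKₐ(HBr) ≈ -9
H₂O: pKₐ(H₃O⁺) ≈ -1.7
H₂PO₄⁻: pKₐ(H₃PO₄) ≈ 2.1
AcO⁻: pKₐ(CH₃COOH) ≈ 4.8
p-O₂N–C₆H₄–O⁻: pKₐ(p-nitrophenol) ≈ 7.2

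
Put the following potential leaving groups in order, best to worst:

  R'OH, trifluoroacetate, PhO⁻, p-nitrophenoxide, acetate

R'OH > trifluoroacetate > acetate > p-nitrophenoxide > PhO⁻

Rank by basicity of the departing species: weakest base leaves most easily.
R'OH: pKₐ(R'OH₂⁺) ≈ -2.4
trifluoroacetate: pKₐ(CF₃COOH) ≈ 0.2
acetate: pKₐ(CH₃COOH) ≈ 4.8
p-nitrophenoxide: pKₐ(p-nitrophenol) ≈ 7.2
PhO⁻: pKₐ(C₆H₅OH (phenol)) ≈ 10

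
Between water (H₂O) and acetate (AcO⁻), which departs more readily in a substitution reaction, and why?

water (H₂O)

water (H₂O) is the better leaving group.
pKₐ(H₃O⁺) ≈ -1.7 versus pKₐ(CH₃COOH) ≈ 4.8: water (H₂O) is the much weaker base.
Neutral; leaves from a protonated alcohol (R–OH₂⁺).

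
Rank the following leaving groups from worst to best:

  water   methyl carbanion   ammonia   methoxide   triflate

methyl carbanion < methoxide < ammonia < water < triflate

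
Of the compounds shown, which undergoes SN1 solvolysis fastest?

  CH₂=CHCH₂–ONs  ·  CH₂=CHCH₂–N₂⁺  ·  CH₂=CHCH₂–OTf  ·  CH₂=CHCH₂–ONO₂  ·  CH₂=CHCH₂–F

Identical carbon frameworks mean the comparison reduces to leaving-group quality.
A good leaving group is a weak base: the lower the pKₐ of its conjugate acid, the more readily it departs.
CH₂=CHCH₂–N₂⁺ loses N₂: no meaningful conjugate acid; N₂ departs as an exceptionally stable neutral molecule
CH₂=CHCH₂–OTf loses OTf⁻: pKₐ(CF₃SO₃H (triflic acid)) ≈ -14
CH₂=CHCH₂–ONs loses ONs⁻: pKₐ(p-O₂NC₆H₄SO₃H) ≈ -3.5
CH₂=CHCH₂–ONO₂ loses NO₃⁻: pKₐ(HNO₃) ≈ -1.3
CH₂=CHCH₂–F loses F⁻: pKₐ(HF) ≈ 3.2

CH₂=CHCH₂–N₂⁺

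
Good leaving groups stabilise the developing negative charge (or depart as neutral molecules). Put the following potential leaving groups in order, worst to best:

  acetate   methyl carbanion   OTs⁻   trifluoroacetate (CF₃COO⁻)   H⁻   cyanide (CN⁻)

OTs⁻: pKₐ(p-CH₃C₆H₄SO₃H (TsOH)) ≈ -2.8
trifluoroacetate (CF₃COO⁻): pKₐ(CF₃COOH) ≈ 0.2
acetate: pKₐ(CH₃COOH) ≈ 4.8
cyanide (CN⁻): pKₐ(HCN) ≈ 9.2
H⁻: pKₐ(H₂) ≈ 36
methyl carbanion: pKₐ(CH₄) ≈ 48
Listed from poorest to best leaving group as asked.

methyl carbanion < H⁻ < cyanide (CN⁻) < acetate < trifluoroacetate (CF₃COO⁻) < OTs⁻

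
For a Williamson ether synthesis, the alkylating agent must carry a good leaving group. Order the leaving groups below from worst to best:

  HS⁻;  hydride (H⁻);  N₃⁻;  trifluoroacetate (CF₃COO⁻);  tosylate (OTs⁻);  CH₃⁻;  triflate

CH₃⁻ < hydride (H⁻) < HS⁻ < N₃⁻ < trifluoroacetate (CF₃COO⁻) < tosylate (OTs⁻) < triflate

The more stable X⁻ (or X) is on its own — i.e. the weaker a base it is — the better a leaving group it makes.
triflate: pKₐ(CF₃SO₃H (triflic acid)) ≈ -14 — charge spread over three oxygens and a CF₃ group; the premier leaving group in synthesis
tosylate (OTs⁻): pKₐ(p-CH₃C₆H₄SO₃H (TsOH)) ≈ -2.8 — resonance-delocalised arenesulfonate
trifluoroacetate (CF₃COO⁻): pKₐ(CF₃COOH) ≈ 0.2
N₃⁻: pKₐ(HN₃) ≈ 4.7 — linear, resonance-stabilised
HS⁻: pKₐ(H₂S) ≈ 7 — larger and more polarisable than the oxygen analogue
hydride (H⁻): pKₐ(H₂) ≈ 36 — extremely strong base; leaves only in special hydride-transfer contexts
CH₃⁻: pKₐ(CH₄) ≈ 48 — unstabilised carbanion; the worst conceivable leaving group
Listed from poorest to best leaving group as asked.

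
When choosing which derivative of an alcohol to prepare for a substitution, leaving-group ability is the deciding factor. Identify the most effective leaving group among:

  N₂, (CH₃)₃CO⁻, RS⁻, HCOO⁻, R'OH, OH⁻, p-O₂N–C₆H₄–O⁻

N₂

A good leaving group is a weak base: the lower the pKₐ of its conjugate acid, the more readily it departs.
N₂: no meaningful conjugate acid; N₂ departs as an exceptionally stable neutral molecule
R'OH: pKₐ(R'OH₂⁺) ≈ -2.4
HCOO⁻: pKₐ(HCOOH) ≈ 3.8
p-O₂N–C₆H₄–O⁻: pKₐ(p-nitrophenol) ≈ 7.2
RS⁻: pKₐ(RSH (a thiol)) ≈ 10.5
OH⁻: pKₐ(H₂O) ≈ 15.7
(CH₃)₃CO⁻: pKₐ(t-BuOH) ≈ 18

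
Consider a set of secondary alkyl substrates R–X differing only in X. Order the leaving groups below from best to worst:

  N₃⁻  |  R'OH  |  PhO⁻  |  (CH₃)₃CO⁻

R'OH: pKₐ(R'OH₂⁺) ≈ -2.4
N₃⁻: pKₐ(HN₃) ≈ 4.7
PhO⁻: pKₐ(C₆H₅OH (phenol)) ≈ 10
(CH₃)₃CO⁻: pKₐ(t-BuOH) ≈ 18

R'OH > N₃⁻ > PhO⁻ > (CH₃)₃CO⁻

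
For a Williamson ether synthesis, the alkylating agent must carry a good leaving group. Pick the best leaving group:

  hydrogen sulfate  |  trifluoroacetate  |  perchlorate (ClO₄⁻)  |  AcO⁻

Rank by basicity of the departing species: weakest base leaves most easily.
perchlorate (ClO₄⁻): pKₐ(HClO₄) ≈ -10
hydrogen sulfate: pKₐ(H₂SO₄) ≈ -3
trifluoroacetate: pKₐ(CF₃COOH) ≈ 0.2
AcO⁻: pKₐ(CH₃COOH) ≈ 4.8

perchlorate (ClO₄⁻)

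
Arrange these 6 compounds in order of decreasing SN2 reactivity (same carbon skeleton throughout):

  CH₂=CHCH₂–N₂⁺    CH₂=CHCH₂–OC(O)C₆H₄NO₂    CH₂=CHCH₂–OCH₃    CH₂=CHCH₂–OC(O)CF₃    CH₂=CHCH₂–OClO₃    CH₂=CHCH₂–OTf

CH₂=CHCH₂–N₂⁺ > CH₂=CHCH₂–OTf > CH₂=CHCH₂–OClO₃ > CH₂=CHCH₂–OC(O)CF₃ > CH₂=CHCH₂–OC(O)C₆H₄NO₂ > CH₂=CHCH₂–OCH₃

Identical carbon frameworks mean the comparison reduces to leaving-group quality.
Leaving-group ability tracks the stability of the departed species; conjugate-acid pKₐ is the usual yardstick (lower pKₐ → better LG).
CH₂=CHCH₂–N₂⁺ loses N₂: no meaningful conjugate acid; N₂ departs as an exceptionally stable neutral molecule
CH₂=CHCH₂–OTf loses OTf⁻: pKₐ(CF₃SO₃H (triflic acid)) ≈ -14
CH₂=CHCH₂–OClO₃ loses ClO₄⁻: pKₐ(HClO₄) ≈ -10
CH₂=CHCH₂–OC(O)CF₃ loses CF₃COO⁻: pKₐ(CF₃COOH) ≈ 0.2
CH₂=CHCH₂–OC(O)C₆H₄NO₂ loses p-O₂N–C₆H₄–COO⁻: pKₐ(p-nitrobenzoic acid) ≈ 3.4
CH₂=CHCH₂–OCH₃ loses CH₃O⁻: pKₐ(CH₃OH) ≈ 15.5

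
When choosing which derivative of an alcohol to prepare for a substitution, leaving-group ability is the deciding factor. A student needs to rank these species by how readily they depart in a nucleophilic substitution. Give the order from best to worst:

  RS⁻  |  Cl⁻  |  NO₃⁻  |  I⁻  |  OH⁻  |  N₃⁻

I⁻ > Cl⁻ > NO₃⁻ > N₃⁻ > RS⁻ > OH⁻

I⁻: pKₐ(HI) ≈ -10
Cl⁻: pKₐ(HCl) ≈ -7 — moderately weak base
NO₃⁻: pKₐ(HNO₃) ≈ -1.3
N₃⁻: pKₐ(HN₃) ≈ 4.7 — linear, resonance-stabilised
RS⁻: pKₐ(RSH (a thiol)) ≈ 10.5
OH⁻: pKₐ(H₂O) ≈ 15.7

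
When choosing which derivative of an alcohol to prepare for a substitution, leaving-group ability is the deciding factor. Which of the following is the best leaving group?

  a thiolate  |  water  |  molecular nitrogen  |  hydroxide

molecular nitrogen: no meaningful conjugate acid; N₂ departs as an exceptionally stable neutral molecule
water: pKₐ(H₃O⁺) ≈ -1.7
a thiolate: pKₐ(RSH (a thiol)) ≈ 10.5
hydroxide: pKₐ(H₂O) ≈ 15.7

molecular nitrogen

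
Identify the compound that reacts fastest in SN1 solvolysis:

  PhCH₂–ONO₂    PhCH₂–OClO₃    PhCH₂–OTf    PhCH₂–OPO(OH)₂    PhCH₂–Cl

PhCH₂–OTf

Same R in every case — rank the leaving groups.
Rank by basicity of the departing species: weakest base leaves most easily.
PhCH₂–OTf loses OTf⁻: pKₐ(CF₃SO₃H (triflic acid)) ≈ -14
PhCH₂–OClO₃ loses ClO₄⁻: pKₐ(HClO₄) ≈ -10
PhCH₂–Cl loses Cl⁻: pKₐ(HCl) ≈ -7
PhCH₂–ONO₂ loses NO₃⁻: pKₐ(HNO₃) ≈ -1.3
PhCH₂–OPO(OH)₂ loses H₂PO₄⁻: pKₐ(H₃PO₄) ≈ 2.1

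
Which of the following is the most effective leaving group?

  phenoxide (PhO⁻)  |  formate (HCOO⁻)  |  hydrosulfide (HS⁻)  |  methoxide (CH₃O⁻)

Leaving-group ability tracks the stability of the departed species; conjugate-acid pKₐ is the usual yardstick (lower pKₐ → better LG).
formate (HCOO⁻): pKₐ(HCOOH) ≈ 3.8
hydrosulfide (HS⁻): pKₐ(H₂S) ≈ 7
phenoxide (PhO⁻): pKₐ(C₆H₅OH (phenol)) ≈ 10
methoxide (CH₃O⁻): pKₐ(CH₃OH) ≈ 15.5

formate (HCOO⁻)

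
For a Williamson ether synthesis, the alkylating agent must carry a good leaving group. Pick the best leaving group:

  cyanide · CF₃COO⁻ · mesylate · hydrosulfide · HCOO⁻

mesylate

The more stable X⁻ (or X) is on its own — i.e. the weaker a base it is — the better a leaving group it makes.
mesylate: pKₐ(CH₃SO₃H (MsOH)) ≈ -1.9
CF₃COO⁻: pKₐ(CF₃COOH) ≈ 0.2
HCOO⁻: pKₐ(HCOOH) ≈ 3.8
hydrosulfide: pKₐ(H₂S) ≈ 7
cyanide: pKₐ(HCN) ≈ 9.2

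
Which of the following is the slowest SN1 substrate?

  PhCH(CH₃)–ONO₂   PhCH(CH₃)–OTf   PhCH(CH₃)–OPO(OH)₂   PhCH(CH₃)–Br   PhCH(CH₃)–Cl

PhCH(CH₃)–OPO(OH)₂

The skeletons are identical, so relative rate is governed entirely by leaving-group ability.
A good leaving group is a weak base: the lower the pKₐ of its conjugate acid, the more readily it departs.
PhCH(CH₃)–OTf loses OTf⁻: pKₐ(CF₃SO₃H (triflic acid)) ≈ -14
PhCH(CH₃)–Br loses Br⁻: pKₐ(HBr) ≈ -9
PhCH(CH₃)–Cl loses Cl⁻: pKₐ(HCl) ≈ -7
PhCH(CH₃)–ONO₂ loses NO₃⁻: pKₐ(HNO₃) ≈ -1.3
PhCH(CH₃)–OPO(OH)₂ loses H₂PO₄⁻: pKₐ(H₃PO₄) ≈ 2.1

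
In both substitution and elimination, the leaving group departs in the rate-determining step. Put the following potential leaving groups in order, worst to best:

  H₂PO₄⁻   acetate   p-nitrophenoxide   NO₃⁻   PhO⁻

NO₃⁻: pKₐ(HNO₃) ≈ -1.3
H₂PO₄⁻: pKₐ(H₃PO₄) ≈ 2.1
acetate: pKₐ(CH₃COOH) ≈ 4.8
p-nitrophenoxide: pKₐ(p-nitrophenol) ≈ 7.2
PhO⁻: pKₐ(C₆H₅OH (phenol)) ≈ 10
Reversing gives the worst-to-best order requested.

PhO⁻ < p-nitrophenoxide < acetate < H₂PO₄⁻ < NO₃⁻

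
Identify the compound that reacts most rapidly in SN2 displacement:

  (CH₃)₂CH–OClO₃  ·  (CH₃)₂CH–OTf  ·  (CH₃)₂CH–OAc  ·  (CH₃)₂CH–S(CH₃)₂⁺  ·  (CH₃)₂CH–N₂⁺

Identical carbon frameworks mean the comparison reduces to leaving-group quality.
Rank by basicity of the departing species: weakest base leaves most easily.
(CH₃)₂CH–N₂⁺ loses N₂: no meaningful conjugate acid; N₂ departs as an exceptionally stable neutral molecule
(CH₃)₂CH–OTf loses OTf⁻: pKₐ(CF₃SO₃H (triflic acid)) ≈ -14
(CH₃)₂CH–OClO₃ loses ClO₄⁻: pKₐ(HClO₄) ≈ -10
(CH₃)₂CH–S(CH₃)₂⁺ loses SR'₂: pKₐ(R'₂SH⁺) ≈ -7
(CH₃)₂CH–OAc loses AcO⁻: pKₐ(CH₃COOH) ≈ 4.8

(CH₃)₂CH–N₂⁺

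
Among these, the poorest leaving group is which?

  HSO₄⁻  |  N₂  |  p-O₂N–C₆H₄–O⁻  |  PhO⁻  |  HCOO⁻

PhO⁻

Rank by basicity of the departing species: weakest base leaves most easily.
N₂: no meaningful conjugate acid; N₂ departs as an exceptionally stable neutral molecule
HSO₄⁻: pKₐ(H₂SO₄) ≈ -3
HCOO⁻: pKₐ(HCOOH) ≈ 3.8
p-O₂N–C₆H₄–O⁻: pKₐ(p-nitrophenol) ≈ 7.2
PhO⁻: pKₐ(C₆H₅OH (phenol)) ≈ 10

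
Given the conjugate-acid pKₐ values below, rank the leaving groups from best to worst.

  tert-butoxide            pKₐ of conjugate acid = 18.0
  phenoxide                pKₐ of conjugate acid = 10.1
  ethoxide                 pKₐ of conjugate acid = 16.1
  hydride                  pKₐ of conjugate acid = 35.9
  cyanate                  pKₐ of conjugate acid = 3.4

cyanate > phenoxide > ethoxide > tert-butoxide > hydride

Lower conjugate-acid pKₐ ⇒ weaker base ⇒ better leaving group.
Sorting by the given values: cyanate (3.4), phenoxide (10.1), ethoxide (16.1), tert-butoxide (18.0), hydride (35.9).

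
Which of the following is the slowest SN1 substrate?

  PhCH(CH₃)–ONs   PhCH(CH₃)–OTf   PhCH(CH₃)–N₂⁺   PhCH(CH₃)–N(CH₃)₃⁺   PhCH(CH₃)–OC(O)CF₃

PhCH(CH₃)–N(CH₃)₃⁺

The skeletons are identical, so relative rate is governed entirely by leaving-group ability.
Leaving-group ability tracks the stability of the departed species; conjugate-acid pKₐ is the usual yardstick (lower pKₐ → better LG).
PhCH(CH₃)–N₂⁺ loses N₂: no meaningful conjugate acid; N₂ departs as an exceptionally stable neutral molecule
PhCH(CH₃)–OTf loses OTf⁻: pKₐ(CF₃SO₃H (triflic acid)) ≈ -14
PhCH(CH₃)–ONs loses ONs⁻: pKₐ(p-O₂NC₆H₄SO₃H) ≈ -3.5
PhCH(CH₃)–OC(O)CF₃ loses CF₃COO⁻: pKₐ(CF₃COOH) ≈ 0.2
PhCH(CH₃)–N(CH₃)₃⁺ loses NR'₃: pKₐ(R'₃NH⁺) ≈ 10.7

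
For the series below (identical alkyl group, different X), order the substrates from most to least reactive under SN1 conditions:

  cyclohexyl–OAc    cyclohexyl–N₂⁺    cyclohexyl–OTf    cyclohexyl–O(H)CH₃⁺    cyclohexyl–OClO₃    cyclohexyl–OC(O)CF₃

The skeletons are identical, so relative rate is governed entirely by leaving-group ability.
The more stable X⁻ (or X) is on its own — i.e. the weaker a base it is — the better a leaving group it makes.
cyclohexyl–N₂⁺ loses N₂: no meaningful conjugate acid; N₂ departs as an exceptionally stable neutral molecule
cyclohexyl–OTf loses OTf⁻: pKₐ(CF₃SO₃H (triflic acid)) ≈ -14
cyclohexyl–OClO₃ loses ClO₄⁻: pKₐ(HClO₄) ≈ -10
cyclohexyl–O(H)CH₃⁺ loses R'OH: pKₐ(R'OH₂⁺) ≈ -2.4
cyclohexyl–OC(O)CF₃ loses CF₃COO⁻: pKₐ(CF₃COOH) ≈ 0.2
cyclohexyl–OAc loses AcO⁻: pKₐ(CH₃COOH) ≈ 4.8

cyclohexyl–N₂⁺ > cyclohexyl–OTf > cyclohexyl–OClO₃ > cyclohexyl–O(H)CH₃⁺ > cyclohexyl–OC(O)CF₃ > cyclohexyl–OAc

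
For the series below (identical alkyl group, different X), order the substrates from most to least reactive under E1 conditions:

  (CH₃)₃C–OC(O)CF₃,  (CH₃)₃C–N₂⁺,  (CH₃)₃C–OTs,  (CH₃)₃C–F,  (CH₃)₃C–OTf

(CH₃)₃C–N₂⁺ > (CH₃)₃C–OTf > (CH₃)₃C–OTs > (CH₃)₃C–OC(O)CF₃ > (CH₃)₃C–F

Identical carbon frameworks mean the comparison reduces to leaving-group quality.
The more stable X⁻ (or X) is on its own — i.e. the weaker a base it is — the better a leaving group it makes.
(CH₃)₃C–N₂⁺ loses N₂: no meaningful conjugate acid; N₂ departs as an exceptionally stable neutral molecule
(CH₃)₃C–OTf loses OTf⁻: pKₐ(CF₃SO₃H (triflic acid)) ≈ -14
(CH₃)₃C–OTs loses OTs⁻: pKₐ(p-CH₃C₆H₄SO₃H (TsOH)) ≈ -2.8
(CH₃)₃C–OC(O)CF₃ loses CF₃COO⁻: pKₐ(CF₃COOH) ≈ 0.2
(CH₃)₃C–F loses F⁻: pKₐ(HF) ≈ 3.2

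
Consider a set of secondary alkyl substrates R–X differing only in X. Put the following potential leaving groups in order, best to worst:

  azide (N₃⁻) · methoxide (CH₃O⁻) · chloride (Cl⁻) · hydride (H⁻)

chloride (Cl⁻) > azide (N₃⁻) > methoxide (CH₃O⁻) > hydride (H⁻)

Leaving-group ability tracks the stability of the departed species; conjugate-acid pKₐ is the usual yardstick (lower pKₐ → better LG).
chloride (Cl⁻): pKₐ(HCl) ≈ -7
azide (N₃⁻): pKₐ(HN₃) ≈ 4.7
methoxide (CH₃O⁻): pKₐ(CH₃OH) ≈ 15.5
hydride (H⁻): pKₐ(H₂) ≈ 36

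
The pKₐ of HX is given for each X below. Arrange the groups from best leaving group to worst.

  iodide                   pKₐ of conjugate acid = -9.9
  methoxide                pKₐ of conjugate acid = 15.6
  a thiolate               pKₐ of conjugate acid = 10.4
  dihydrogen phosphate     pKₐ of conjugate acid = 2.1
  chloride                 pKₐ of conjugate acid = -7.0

iodide > chloride > dihydrogen phosphate > a thiolate > methoxide

Lower conjugate-acid pKₐ ⇒ weaker base ⇒ better leaving group.
Sorting by the given values: iodide (-9.9), chloride (-7.0), dihydrogen phosphate (2.1), a thiolate (10.4), methoxide (15.6).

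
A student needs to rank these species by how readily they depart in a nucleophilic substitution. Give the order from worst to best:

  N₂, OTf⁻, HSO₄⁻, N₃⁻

N₂: no meaningful conjugate acid; N₂ departs as an exceptionally stable neutral molecule
OTf⁻: pKₐ(CF₃SO₃H (triflic acid)) ≈ -14
HSO₄⁻: pKₐ(H₂SO₄) ≈ -3
N₃⁻: pKₐ(HN₃) ≈ 4.7
Listed from poorest to best leaving group as asked.

N₃⁻ < HSO₄⁻ < OTf⁻ < N₂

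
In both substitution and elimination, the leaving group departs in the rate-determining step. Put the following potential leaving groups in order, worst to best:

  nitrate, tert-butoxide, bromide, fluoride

tert-butoxide < fluoride < nitrate < bromide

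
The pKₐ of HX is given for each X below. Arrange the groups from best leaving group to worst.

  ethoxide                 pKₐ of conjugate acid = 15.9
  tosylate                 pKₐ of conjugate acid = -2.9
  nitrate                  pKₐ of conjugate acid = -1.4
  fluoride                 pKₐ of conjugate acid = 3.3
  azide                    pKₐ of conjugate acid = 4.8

Lower conjugate-acid pKₐ ⇒ weaker base ⇒ better leaving group.
Sorting by the given values: tosylate (-2.9), nitrate (-1.4), fluoride (3.3), azide (4.8), ethoxide (15.9).

tosylate > nitrate > fluoride > azide > ethoxide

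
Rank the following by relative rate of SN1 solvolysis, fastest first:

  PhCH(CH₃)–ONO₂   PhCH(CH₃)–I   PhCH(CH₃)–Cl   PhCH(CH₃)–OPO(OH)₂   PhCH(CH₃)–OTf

PhCH(CH₃)–OTf > PhCH(CH₃)–I > PhCH(CH₃)–Cl > PhCH(CH₃)–ONO₂ > PhCH(CH₃)–OPO(OH)₂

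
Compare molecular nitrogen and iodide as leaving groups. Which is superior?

molecular nitrogen is the better leaving group.
N₂ is the ultimate leaving group — it departs as an exceptionally stable neutral molecule, whereas iodide (pKₐ(HI) ≈ -10) is far more basic.

molecular nitrogen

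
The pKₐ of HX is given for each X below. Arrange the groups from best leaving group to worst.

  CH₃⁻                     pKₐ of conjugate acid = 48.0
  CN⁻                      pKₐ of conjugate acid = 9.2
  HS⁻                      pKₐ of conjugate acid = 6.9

Lower conjugate-acid pKₐ ⇒ weaker base ⇒ better leaving group.
Sorting by the given values: HS⁻ (6.9), CN⁻ (9.2), CH₃⁻ (48.0).

HS⁻ > CN⁻ > CH₃⁻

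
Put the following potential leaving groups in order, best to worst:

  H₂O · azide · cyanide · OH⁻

Leaving-group ability tracks the stability of the departed species; conjugate-acid pKₐ is the usual yardstick (lower pKₐ → better LG).
H₂O: pKₐ(H₃O⁺) ≈ -1.7 — neutral; leaves from a protonated alcohol (R–OH₂⁺)
azide: pKₐ(HN₃) ≈ 4.7
cyanide: pKₐ(HCN) ≈ 9.2 — sp carbon stabilises the charge somewhat, but still a poor LG
OH⁻: pKₐ(H₂O) ≈ 15.7 — strong base; essentially never leaves without prior activation

H₂O > azide > cyanide > OH⁻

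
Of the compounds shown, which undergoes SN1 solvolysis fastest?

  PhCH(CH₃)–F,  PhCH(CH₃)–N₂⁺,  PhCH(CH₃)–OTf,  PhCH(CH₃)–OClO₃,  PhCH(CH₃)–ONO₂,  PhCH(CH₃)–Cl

Identical carbon frameworks mean the comparison reduces to leaving-group quality.
Rank by basicity of the departing species: weakest base leaves most easily.
PhCH(CH₃)–N₂⁺ loses N₂: no meaningful conjugate acid; N₂ departs as an exceptionally stable neutral molecule
PhCH(CH₃)–OTf loses OTf⁻: pKₐ(CF₃SO₃H (triflic acid)) ≈ -14
PhCH(CH₃)–OClO₃ loses ClO₄⁻: pKₐ(HClO₄) ≈ -10
PhCH(CH₃)–Cl loses Cl⁻: pKₐ(HCl) ≈ -7
PhCH(CH₃)–ONO₂ loses NO₃⁻: pKₐ(HNO₃) ≈ -1.3
PhCH(CH₃)–F loses F⁻: pKₐ(HF) ≈ 3.2

PhCH(CH₃)–N₂⁺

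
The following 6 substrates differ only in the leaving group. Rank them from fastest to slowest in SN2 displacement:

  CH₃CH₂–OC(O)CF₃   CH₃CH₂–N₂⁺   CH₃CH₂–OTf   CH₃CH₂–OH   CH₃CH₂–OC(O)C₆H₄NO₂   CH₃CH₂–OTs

With the same alkyl group throughout, only the leaving group differentiates the rates.
The more stable X⁻ (or X) is on its own — i.e. the weaker a base it is — the better a leaving group it makes.
CH₃CH₂–N₂⁺ loses N₂: no meaningful conjugate acid; N₂ departs as an exceptionally stable neutral molecule
CH₃CH₂–OTf loses OTf⁻: pKₐ(CF₃SO₃H (triflic acid)) ≈ -14
CH₃CH₂–OTs loses OTs⁻: pKₐ(p-CH₃C₆H₄SO₃H (TsOH)) ≈ -2.8
CH₃CH₂–OC(O)CF₃ loses CF₃COO⁻: pKₐ(CF₃COOH) ≈ 0.2
CH₃CH₂–OC(O)C₆H₄NO₂ loses p-O₂N–C₆H₄–COO⁻: pKₐ(p-nitrobenzoic acid) ≈ 3.4
CH₃CH₂–OH loses OH⁻: pKₐ(H₂O) ≈ 15.7

CH₃CH₂–N₂⁺ > CH₃CH₂–OTf > CH₃CH₂–OTs > CH₃CH₂–OC(O)CF₃ > CH₃CH₂–OC(O)C₆H₄NO₂ > CH₃CH₂–OH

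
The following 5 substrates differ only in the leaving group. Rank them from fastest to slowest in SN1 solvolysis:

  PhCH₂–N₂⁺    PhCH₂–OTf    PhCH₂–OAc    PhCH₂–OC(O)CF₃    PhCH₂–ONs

With the same alkyl group throughout, only the leaving group differentiates the rates.
Rank by basicity of the departing species: weakest base leaves most easily.
PhCH₂–N₂⁺ loses N₂: no meaningful conjugate acid; N₂ departs as an exceptionally stable neutral molecule
PhCH₂–OTf loses OTf⁻: pKₐ(CF₃SO₃H (triflic acid)) ≈ -14
PhCH₂–ONs loses ONs⁻: pKₐ(p-O₂NC₆H₄SO₃H) ≈ -3.5
PhCH₂–OC(O)CF₃ loses CF₃COO⁻: pKₐ(CF₃COOH) ≈ 0.2
PhCH₂–OAc loses AcO⁻: pKₐ(CH₃COOH) ≈ 4.8

PhCH₂–N₂⁺ > PhCH₂–OTf > PhCH₂–ONs > PhCH₂–OC(O)CF₃ > PhCH₂–OAc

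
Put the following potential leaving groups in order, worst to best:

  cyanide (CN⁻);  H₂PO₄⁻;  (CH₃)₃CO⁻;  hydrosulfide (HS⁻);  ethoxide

A good leaving group is a weak base: the lower the pKₐ of its conjugate acid, the more readily it departs.
H₂PO₄⁻: pKₐ(H₃PO₄) ≈ 2.1
hydrosulfide (HS⁻): pKₐ(H₂S) ≈ 7
cyanide (CN⁻): pKₐ(HCN) ≈ 9.2 — sp carbon stabilises the charge somewhat, but still a poor LG
ethoxide: pKₐ(CH₃CH₂OH) ≈ 16
(CH₃)₃CO⁻: pKₐ(t-BuOH) ≈ 18 — bulky, strongly basic alkoxide
The question asks for worst first, so the sequence is read in increasing leaving-group ability.

(CH₃)₃CO⁻ < ethoxide < cyanide (CN⁻) < hydrosulfide (HS⁻) < H₂PO₄⁻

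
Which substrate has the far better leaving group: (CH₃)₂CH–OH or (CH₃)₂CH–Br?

From (CH₃)₂CH–OH the departing group would be OH⁻ (pKₐ(H₂O) ≈ 15.7). Strong base; essentially never leaves without prior activation.
From (CH₃)₂CH–Br the leaving group is Br⁻ (pKₐ(HBr) ≈ -9). Weak base; good leaving group.
(In practice (CH₃)₂CH–Br is made from (CH₃)₂CH–OH by treatment with PBr₃, replacing the hydroxyl with bromide.)

(CH₃)₂CH–Br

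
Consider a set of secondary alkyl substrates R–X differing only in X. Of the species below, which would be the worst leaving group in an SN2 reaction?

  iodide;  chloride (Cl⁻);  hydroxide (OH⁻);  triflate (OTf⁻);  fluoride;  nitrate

hydroxide (OH⁻)

Leaving-group ability tracks the stability of the departed species; conjugate-acid pKₐ is the usual yardstick (lower pKₐ → better LG).
triflate (OTf⁻): pKₐ(CF₃SO₃H (triflic acid)) ≈ -14
iodide: pKₐ(HI) ≈ -10
chloride (Cl⁻): pKₐ(HCl) ≈ -7
nitrate: pKₐ(HNO₃) ≈ -1.3
fluoride: pKₐ(HF) ≈ 3.2
hydroxide (OH⁻): pKₐ(H₂O) ≈ 15.7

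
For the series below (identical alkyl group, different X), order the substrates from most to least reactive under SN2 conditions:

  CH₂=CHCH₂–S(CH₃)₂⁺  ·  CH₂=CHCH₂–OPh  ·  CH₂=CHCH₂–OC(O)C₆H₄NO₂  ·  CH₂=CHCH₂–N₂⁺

With the same alkyl group throughout, only the leaving group differentiates the rates.
A good leaving group is a weak base: the lower the pKₐ of its conjugate acid, the more readily it departs.
CH₂=CHCH₂–N₂⁺ loses N₂: no meaningful conjugate acid; N₂ departs as an exceptionally stable neutral molecule
CH₂=CHCH₂–S(CH₃)₂⁺ loses SR'₂: pKₐ(R'₂SH⁺) ≈ -7
CH₂=CHCH₂–OC(O)C₆H₄NO₂ loses p-O₂N–C₆H₄–COO⁻: pKₐ(p-nitrobenzoic acid) ≈ 3.4
CH₂=CHCH₂–OPh loses PhO⁻: pKₐ(C₆H₅OH (phenol)) ≈ 10

CH₂=CHCH₂–N₂⁺ > CH₂=CHCH₂–S(CH₃)₂⁺ > CH₂=CHCH₂–OC(O)C₆H₄NO₂ > CH₂=CHCH₂–OPh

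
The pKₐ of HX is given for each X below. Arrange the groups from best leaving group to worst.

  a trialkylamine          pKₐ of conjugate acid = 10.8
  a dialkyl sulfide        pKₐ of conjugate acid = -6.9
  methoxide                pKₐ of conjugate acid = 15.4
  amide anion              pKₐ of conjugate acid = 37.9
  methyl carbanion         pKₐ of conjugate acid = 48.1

a dialkyl sulfide > a trialkylamine > methoxide > amide anion > methyl carbanion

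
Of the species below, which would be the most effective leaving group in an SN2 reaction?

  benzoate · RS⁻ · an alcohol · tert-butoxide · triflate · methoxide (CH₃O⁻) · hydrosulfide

triflate: pKₐ(CF₃SO₃H (triflic acid)) ≈ -14
an alcohol: pKₐ(R'OH₂⁺) ≈ -2.4
benzoate: pKₐ(C₆H₅COOH) ≈ 4.2
hydrosulfide: pKₐ(H₂S) ≈ 7
RS⁻: pKₐ(RSH (a thiol)) ≈ 10.5
methoxide (CH₃O⁻): pKₐ(CH₃OH) ≈ 15.5
tert-butoxide: pKₐ(t-BuOH) ≈ 18

triflate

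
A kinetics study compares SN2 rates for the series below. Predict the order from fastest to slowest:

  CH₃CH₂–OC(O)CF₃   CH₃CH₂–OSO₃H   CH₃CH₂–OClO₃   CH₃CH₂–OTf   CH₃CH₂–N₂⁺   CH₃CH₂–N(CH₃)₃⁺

CH₃CH₂–N₂⁺ > CH₃CH₂–OTf > CH₃CH₂–OClO₃ > CH₃CH₂–OSO₃H > CH₃CH₂–OC(O)CF₃ > CH₃CH₂–N(CH₃)₃⁺

Same R in every case — rank the leaving groups.
Leaving-group ability tracks the stability of the departed species; conjugate-acid pKₐ is the usual yardstick (lower pKₐ → better LG).
CH₃CH₂–N₂⁺ loses N₂: no meaningful conjugate acid; N₂ departs as an exceptionally stable neutral molecule
CH₃CH₂–OTf loses OTf⁻: pKₐ(CF₃SO₃H (triflic acid)) ≈ -14
CH₃CH₂–OClO₃ loses ClO₄⁻: pKₐ(HClO₄) ≈ -10
CH₃CH₂–OSO₃H loses HSO₄⁻: pKₐ(H₂SO₄) ≈ -3
CH₃CH₂–OC(O)CF₃ loses CF₃COO⁻: pKₐ(CF₃COOH) ≈ 0.2
CH₃CH₂–N(CH₃)₃⁺ loses NR'₃: pKₐ(R'₃NH⁺) ≈ 10.7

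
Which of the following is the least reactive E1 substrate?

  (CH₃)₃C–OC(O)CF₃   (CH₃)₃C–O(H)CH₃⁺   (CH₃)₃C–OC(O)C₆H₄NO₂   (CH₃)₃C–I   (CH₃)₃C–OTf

With the same alkyl group throughout, only the leaving group differentiates the rates.
The more stable X⁻ (or X) is on its own — i.e. the weaker a base it is — the better a leaving group it makes.
(CH₃)₃C–OTf loses OTf⁻: pKₐ(CF₃SO₃H (triflic acid)) ≈ -14
(CH₃)₃C–I loses I⁻: pKₐ(HI) ≈ -10
(CH₃)₃C–O(H)CH₃⁺ loses R'OH: pKₐ(R'OH₂⁺) ≈ -2.4
(CH₃)₃C–OC(O)CF₃ loses CF₃COO⁻: pKₐ(CF₃COOH) ≈ 0.2
(CH₃)₃C–OC(O)C₆H₄NO₂ loses p-O₂N–C₆H₄–COO⁻: pKₐ(p-nitrobenzoic acid) ≈ 3.4

(CH₃)₃C–OC(O)C₆H₄NO₂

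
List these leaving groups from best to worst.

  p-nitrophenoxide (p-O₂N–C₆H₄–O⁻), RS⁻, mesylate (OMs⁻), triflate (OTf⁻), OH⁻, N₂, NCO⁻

N₂ > triflate (OTf⁻) > mesylate (OMs⁻) > NCO⁻ > p-nitrophenoxide (p-O₂N–C₆H₄–O⁻) > RS⁻ > OH⁻

A good leaving group is a weak base: the lower the pKₐ of its conjugate acid, the more readily it departs.
N₂: no meaningful conjugate acid; N₂ departs as an exceptionally stable neutral molecule
triflate (OTf⁻): pKₐ(CF₃SO₃H (triflic acid)) ≈ -14
mesylate (OMs⁻): pKₐ(CH₃SO₃H (MsOH)) ≈ -1.9 — resonance-delocalised alkanesulfonate
NCO⁻: pKₐ(HOCN) ≈ 3.5
p-nitrophenoxide (p-O₂N–C₆H₄–O⁻): pKₐ(p-nitrophenol) ≈ 7.2 — nitro group delocalises the charge; the classic chromogenic LG
RS⁻: pKₐ(RSH (a thiol)) ≈ 10.5
OH⁻: pKₐ(H₂O) ≈ 15.7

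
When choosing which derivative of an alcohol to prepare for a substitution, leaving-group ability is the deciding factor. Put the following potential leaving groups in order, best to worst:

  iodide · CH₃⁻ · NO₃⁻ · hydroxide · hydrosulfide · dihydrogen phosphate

The more stable X⁻ (or X) is on its own — i.e. the weaker a base it is — the better a leaving group it makes.
iodide: pKₐ(HI) ≈ -10 — large, highly polarisable; very weak base
NO₃⁻: pKₐ(HNO₃) ≈ -1.3 — resonance-delocalised over three oxygens
dihydrogen phosphate: pKₐ(H₃PO₄) ≈ 2.1
hydrosulfide: pKₐ(H₂S) ≈ 7 — larger and more polarisable than the oxygen analogue
hydroxide: pKₐ(H₂O) ≈ 15.7 — strong base; essentially never leaves without prior activation
CH₃⁻: pKₐ(CH₄) ≈ 48

iodide > NO₃⁻ > dihydrogen phosphate > hydrosulfide > hydroxide > CH₃⁻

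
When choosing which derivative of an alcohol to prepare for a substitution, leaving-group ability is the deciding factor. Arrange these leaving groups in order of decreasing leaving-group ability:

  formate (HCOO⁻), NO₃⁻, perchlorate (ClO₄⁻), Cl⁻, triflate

A good leaving group is a weak base: the lower the pKₐ of its conjugate acid, the more readily it departs.
triflate: pKₐ(CF₃SO₃H (triflic acid)) ≈ -14
perchlorate (ClO₄⁻): pKₐ(HClO₄) ≈ -10 — extremely weak base; rarely used for safety reasons
Cl⁻: pKₐ(HCl) ≈ -7 — moderately weak base
NO₃⁻: pKₐ(HNO₃) ≈ -1.3 — resonance-delocalised over three oxygens
formate (HCOO⁻): pKₐ(HCOOH) ≈ 3.8 — resonance-stabilised carboxylate

triflate > perchlorate (ClO₄⁻) > Cl⁻ > NO₃⁻ > formate (HCOO⁻)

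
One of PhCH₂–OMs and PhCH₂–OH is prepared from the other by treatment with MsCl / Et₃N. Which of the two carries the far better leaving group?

From PhCH₂–OH the departing group would be OH⁻ (pKₐ(H₂O) ≈ 15.7). Strong base; essentially never leaves without prior activation.
From PhCH₂–OMs the leaving group is OMs⁻ (pKₐ(CH₃SO₃H (MsOH)) ≈ -1.9). Resonance-delocalised alkanesulfonate.
Treatment with MsCl / Et₃N works by converting the hydroxyl into a mesylate, making PhCH₂–OMs enormously more reactive.

PhCH₂–OMs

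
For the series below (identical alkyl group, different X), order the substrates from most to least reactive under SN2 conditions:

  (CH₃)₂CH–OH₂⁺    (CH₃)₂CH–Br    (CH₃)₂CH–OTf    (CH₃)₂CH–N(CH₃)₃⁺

(CH₃)₂CH–OTf > (CH₃)₂CH–Br > (CH₃)₂CH–OH₂⁺ > (CH₃)₂CH–N(CH₃)₃⁺

The skeletons are identical, so relative rate is governed entirely by leaving-group ability.
The more stable X⁻ (or X) is on its own — i.e. the weaker a base it is — the better a leaving group it makes.
(CH₃)₂CH–OTf loses OTf⁻: pKₐ(CF₃SO₃H (triflic acid)) ≈ -14
(CH₃)₂CH–Br loses Br⁻: pKₐ(HBr) ≈ -9
(CH₃)₂CH–OH₂⁺ loses H₂O: pKₐ(H₃O⁺) ≈ -1.7
(CH₃)₂CH–N(CH₃)₃⁺ loses NR'₃: pKₐ(R'₃NH⁺) ≈ 10.7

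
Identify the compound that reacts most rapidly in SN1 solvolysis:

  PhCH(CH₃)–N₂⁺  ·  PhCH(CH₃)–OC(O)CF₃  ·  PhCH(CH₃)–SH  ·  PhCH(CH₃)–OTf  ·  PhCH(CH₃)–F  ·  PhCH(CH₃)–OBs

The skeletons are identical, so relative rate is governed entirely by leaving-group ability.
Leaving-group ability tracks the stability of the departed species; conjugate-acid pKₐ is the usual yardstick (lower pKₐ → better LG).
PhCH(CH₃)–N₂⁺ loses N₂: no meaningful conjugate acid; N₂ departs as an exceptionally stable neutral molecule
PhCH(CH₃)–OTf loses OTf⁻: pKₐ(CF₃SO₃H (triflic acid)) ≈ -14
PhCH(CH₃)–OBs loses OBs⁻: pKₐ(p-BrC₆H₄SO₃H) ≈ -2.8
PhCH(CH₃)–OC(O)CF₃ loses CF₃COO⁻: pKₐ(CF₃COOH) ≈ 0.2
PhCH(CH₃)–F loses F⁻: pKₐ(HF) ≈ 3.2
PhCH(CH₃)–SH loses HS⁻: pKₐ(H₂S) ≈ 7

PhCH(CH₃)–N₂⁺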